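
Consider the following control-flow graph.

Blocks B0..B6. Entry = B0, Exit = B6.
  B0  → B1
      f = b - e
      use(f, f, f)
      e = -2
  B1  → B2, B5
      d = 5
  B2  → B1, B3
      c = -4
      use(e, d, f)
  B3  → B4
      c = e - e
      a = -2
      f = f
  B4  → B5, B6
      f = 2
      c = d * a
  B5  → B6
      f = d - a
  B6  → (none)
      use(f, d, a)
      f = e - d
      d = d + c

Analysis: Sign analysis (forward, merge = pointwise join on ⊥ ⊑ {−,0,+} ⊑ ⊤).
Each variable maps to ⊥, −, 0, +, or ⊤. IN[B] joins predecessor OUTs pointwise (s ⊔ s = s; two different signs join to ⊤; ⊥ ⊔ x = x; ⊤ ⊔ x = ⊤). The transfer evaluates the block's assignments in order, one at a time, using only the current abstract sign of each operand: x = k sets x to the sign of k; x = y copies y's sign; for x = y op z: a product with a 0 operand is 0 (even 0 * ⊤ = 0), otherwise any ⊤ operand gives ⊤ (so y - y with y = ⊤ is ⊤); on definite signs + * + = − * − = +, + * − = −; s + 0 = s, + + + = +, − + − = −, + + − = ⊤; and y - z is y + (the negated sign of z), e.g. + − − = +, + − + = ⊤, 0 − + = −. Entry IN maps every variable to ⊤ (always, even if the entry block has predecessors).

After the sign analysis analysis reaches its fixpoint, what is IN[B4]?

Converged values:
  B0: | IN=(all ⊤) | OUT={e:-; rest ⊤}
  B1: | IN={e:-; rest ⊤} | OUT={d:+, e:-; rest ⊤}
  B2: | IN={d:+, e:-; rest ⊤} | OUT={c:-, d:+, e:-; rest ⊤}
  B3: | IN={c:-, d:+, e:-; rest ⊤} | OUT={a:-, d:+, e:-; rest ⊤}
  B4: | IN={a:-, d:+, e:-; rest ⊤} | OUT={a:-, c:-, d:+, e:-, f:+; rest ⊤}
  B5: | IN={d:+, e:-; rest ⊤} | OUT={d:+, e:-; rest ⊤}
  B6: | IN={d:+, e:-; rest ⊤} | OUT={e:-, f:-; rest ⊤}

Merge at B4: IN[B4] = OUT[B3] = {a: -, b: ⊤, c: ⊤, d: +, e: -, f: ⊤}

Answer: {a: -, b: ⊤, c: ⊤, d: +, e: -, f: ⊤}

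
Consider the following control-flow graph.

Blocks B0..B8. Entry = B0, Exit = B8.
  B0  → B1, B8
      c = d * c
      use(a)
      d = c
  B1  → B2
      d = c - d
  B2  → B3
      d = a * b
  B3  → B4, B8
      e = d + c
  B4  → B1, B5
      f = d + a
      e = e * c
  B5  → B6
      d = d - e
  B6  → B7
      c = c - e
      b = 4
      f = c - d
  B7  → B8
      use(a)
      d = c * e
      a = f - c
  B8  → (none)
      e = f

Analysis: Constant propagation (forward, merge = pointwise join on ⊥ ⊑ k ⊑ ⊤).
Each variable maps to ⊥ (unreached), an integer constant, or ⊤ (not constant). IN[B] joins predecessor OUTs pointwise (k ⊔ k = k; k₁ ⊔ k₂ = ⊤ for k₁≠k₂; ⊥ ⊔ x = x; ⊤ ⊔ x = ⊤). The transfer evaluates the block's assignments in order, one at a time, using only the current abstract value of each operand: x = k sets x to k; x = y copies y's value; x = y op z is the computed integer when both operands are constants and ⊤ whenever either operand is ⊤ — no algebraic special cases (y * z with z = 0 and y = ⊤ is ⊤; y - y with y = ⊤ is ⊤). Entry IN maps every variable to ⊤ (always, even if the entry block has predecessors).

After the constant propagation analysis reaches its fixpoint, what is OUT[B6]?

Fixpoint table:
  B0:  IN=(all ⊤)  OUT=(all ⊤)
  B1:  IN=(all ⊤)  OUT=(all ⊤)
  B2:  IN=(all ⊤)  OUT=(all ⊤)
  B3:  IN=(all ⊤)  OUT=(all ⊤)
  B4:  IN=(all ⊤)  OUT=(all ⊤)
  B5:  IN=(all ⊤)  OUT=(all ⊤)
  B6:  IN=(all ⊤)  OUT={b:4; rest ⊤}
  B7:  IN={b:4; rest ⊤}  OUT={b:4; rest ⊤}
  B8:  IN=(all ⊤)  OUT=(all ⊤)

Merge at B6: IN[B6] = OUT[B5] = {a: ⊤, b: ⊤, c: ⊤, d: ⊤, e: ⊤, f: ⊤}
Applying B6's transfer function to that IN value gives OUT[B6] (row B6 above).

Answer: {a: ⊤, b: 4, c: ⊤, d: ⊤, e: ⊤, f: ⊤}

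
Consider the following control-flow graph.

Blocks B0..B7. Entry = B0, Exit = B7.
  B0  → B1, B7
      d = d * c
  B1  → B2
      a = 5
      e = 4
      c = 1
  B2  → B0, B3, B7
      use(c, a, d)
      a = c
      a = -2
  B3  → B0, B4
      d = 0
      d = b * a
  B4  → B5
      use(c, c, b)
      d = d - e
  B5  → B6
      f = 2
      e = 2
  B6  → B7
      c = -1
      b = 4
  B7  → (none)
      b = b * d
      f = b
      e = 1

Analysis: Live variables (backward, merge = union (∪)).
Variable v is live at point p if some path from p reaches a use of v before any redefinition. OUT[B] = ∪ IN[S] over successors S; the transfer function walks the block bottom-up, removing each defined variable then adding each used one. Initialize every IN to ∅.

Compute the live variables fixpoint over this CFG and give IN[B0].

Answer: {b, c, d}

Derivation:
Converged values:
  B0:   IN={b, c, d}   OUT={b, d}
  B1:   IN={b, d}   OUT={a, b, c, d, e}
  B2:   IN={a, b, c, d, e}   OUT={a, b, c, d, e}
  B3:   IN={a, b, c, e}   OUT={b, c, d, e}
  B4:   IN={b, c, d, e}   OUT={d}
  B5:   IN={d}   OUT={d}
  B6:   IN={d}   OUT={b, d}
  B7:   IN={b, d}   OUT={}

Merge at B0: OUT[B0] = IN[B1] ⊔ IN[B7] = {b, d}
Applying B0's transfer function to that OUT value gives IN[B0] (row B0 above).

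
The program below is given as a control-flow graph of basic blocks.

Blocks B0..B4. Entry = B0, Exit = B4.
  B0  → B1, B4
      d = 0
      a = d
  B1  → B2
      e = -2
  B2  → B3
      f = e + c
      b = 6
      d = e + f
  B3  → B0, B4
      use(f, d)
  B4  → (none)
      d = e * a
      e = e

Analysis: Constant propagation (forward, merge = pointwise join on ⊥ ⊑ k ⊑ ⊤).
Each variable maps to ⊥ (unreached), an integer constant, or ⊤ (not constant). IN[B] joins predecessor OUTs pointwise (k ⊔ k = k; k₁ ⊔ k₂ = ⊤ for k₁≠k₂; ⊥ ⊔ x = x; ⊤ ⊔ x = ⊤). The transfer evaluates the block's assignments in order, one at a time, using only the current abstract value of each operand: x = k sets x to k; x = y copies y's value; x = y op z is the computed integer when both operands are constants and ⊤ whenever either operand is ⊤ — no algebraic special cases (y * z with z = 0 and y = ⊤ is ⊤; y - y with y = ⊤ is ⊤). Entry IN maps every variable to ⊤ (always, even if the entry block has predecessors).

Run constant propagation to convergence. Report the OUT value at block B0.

Answer: {a: 0, b: ⊤, c: ⊤, d: 0, e: ⊤, f: ⊤}

Trace:
Per-block solution:
  B0:   IN=(all ⊤)   OUT={a:0, d:0; rest ⊤}
  B1:   IN={a:0, d:0; rest ⊤}   OUT={a:0, d:0, e:-2; rest ⊤}
  B2:   IN={a:0, d:0, e:-2; rest ⊤}   OUT={a:0, b:6, e:-2; rest ⊤}
  B3:   IN={a:0, b:6, e:-2; rest ⊤}   OUT={a:0, b:6, e:-2; rest ⊤}
  B4:   IN={a:0; rest ⊤}   OUT={a:0; rest ⊤}

Merge at B0 (entry node, so the boundary value (all ⊤) is joined with the incoming edge(s)): IN[B0] = (all ⊤) ⊔ OUT[B3] = {a: ⊤, b: ⊤, c: ⊤, d: ⊤, e: ⊤, f: ⊤}
Applying B0's transfer function to that IN value gives OUT[B0] (row B0 above).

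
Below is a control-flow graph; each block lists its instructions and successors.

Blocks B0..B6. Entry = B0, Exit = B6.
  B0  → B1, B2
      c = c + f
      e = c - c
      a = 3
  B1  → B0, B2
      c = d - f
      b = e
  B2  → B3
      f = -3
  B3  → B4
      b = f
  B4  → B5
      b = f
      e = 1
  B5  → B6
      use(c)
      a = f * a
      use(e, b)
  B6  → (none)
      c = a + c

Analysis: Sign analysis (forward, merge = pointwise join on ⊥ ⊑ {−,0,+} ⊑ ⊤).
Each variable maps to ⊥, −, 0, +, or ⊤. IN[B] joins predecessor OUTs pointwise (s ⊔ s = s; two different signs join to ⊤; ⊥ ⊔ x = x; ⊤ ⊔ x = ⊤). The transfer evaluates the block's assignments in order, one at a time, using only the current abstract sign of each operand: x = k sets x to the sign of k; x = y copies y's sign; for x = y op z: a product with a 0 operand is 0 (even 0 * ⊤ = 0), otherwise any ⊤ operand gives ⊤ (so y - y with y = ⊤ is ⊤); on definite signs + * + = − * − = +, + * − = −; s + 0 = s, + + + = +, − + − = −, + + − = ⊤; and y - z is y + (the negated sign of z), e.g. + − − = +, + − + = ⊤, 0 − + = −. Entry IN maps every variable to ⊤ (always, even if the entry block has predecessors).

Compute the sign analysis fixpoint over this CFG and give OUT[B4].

Per-block solution:
  B0: | IN=(all ⊤) | OUT={a:+; rest ⊤}
  B1: | IN={a:+; rest ⊤} | OUT={a:+; rest ⊤}
  B2: | IN={a:+; rest ⊤} | OUT={a:+, f:-; rest ⊤}
  B3: | IN={a:+, f:-; rest ⊤} | OUT={a:+, b:-, f:-; rest ⊤}
  B4: | IN={a:+, b:-, f:-; rest ⊤} | OUT={a:+, b:-, e:+, f:-; rest ⊤}
  B5: | IN={a:+, b:-, e:+, f:-; rest ⊤} | OUT={a:-, b:-, e:+, f:-; rest ⊤}
  B6: | IN={a:-, b:-, e:+, f:-; rest ⊤} | OUT={a:-, b:-, e:+, f:-; rest ⊤}

Merge at B4: IN[B4] = OUT[B3] = {a: +, b: -, c: ⊤, d: ⊤, e: ⊤, f: -}
Applying B4's transfer function to that IN value gives OUT[B4] (row B4 above).

Answer: {a: +, b: -, c: ⊤, d: ⊤, e: +, f: -}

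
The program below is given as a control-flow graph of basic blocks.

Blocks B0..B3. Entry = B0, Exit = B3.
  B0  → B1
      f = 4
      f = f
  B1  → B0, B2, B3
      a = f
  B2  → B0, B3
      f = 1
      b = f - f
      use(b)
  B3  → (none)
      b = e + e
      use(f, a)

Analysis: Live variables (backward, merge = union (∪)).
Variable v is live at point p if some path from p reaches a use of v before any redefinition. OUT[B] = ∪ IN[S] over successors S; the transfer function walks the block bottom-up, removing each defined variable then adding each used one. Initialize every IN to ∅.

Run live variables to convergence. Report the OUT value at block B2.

Answer: {a, e, f}

Trace:
Fixpoint table:
  B0:  IN={e}  OUT={e, f}
  B1:  IN={e, f}  OUT={a, e, f}
  B2:  IN={a, e}  OUT={a, e, f}
  B3:  IN={a, e, f}  OUT={}

Merge at B2: OUT[B2] = IN[B0] ⊔ IN[B3] = {a, e, f}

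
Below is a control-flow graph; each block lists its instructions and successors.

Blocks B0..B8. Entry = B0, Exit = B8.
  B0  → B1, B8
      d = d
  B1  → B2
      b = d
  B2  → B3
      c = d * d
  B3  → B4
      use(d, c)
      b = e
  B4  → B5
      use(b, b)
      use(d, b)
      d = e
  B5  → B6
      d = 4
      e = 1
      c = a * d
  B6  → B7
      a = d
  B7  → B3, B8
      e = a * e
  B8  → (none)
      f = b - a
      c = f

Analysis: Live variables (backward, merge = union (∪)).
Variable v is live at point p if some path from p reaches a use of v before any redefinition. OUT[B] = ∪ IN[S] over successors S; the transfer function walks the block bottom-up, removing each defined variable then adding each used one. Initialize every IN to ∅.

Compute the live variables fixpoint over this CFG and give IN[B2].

Answer: {a, d, e}

Trace:
Converged values:
  B0:  IN={a, b, d, e}  OUT={a, b, d, e}
  B1:  IN={a, d, e}  OUT={a, d, e}
  B2:  IN={a, d, e}  OUT={a, c, d, e}
  B3:  IN={a, c, d, e}  OUT={a, b, d, e}
  B4:  IN={a, b, d, e}  OUT={a, b}
  B5:  IN={a, b}  OUT={b, c, d, e}
  B6:  IN={b, c, d, e}  OUT={a, b, c, d, e}
  B7:  IN={a, b, c, d, e}  OUT={a, b, c, d, e}
  B8:  IN={a, b}  OUT={}

Merge at B2: OUT[B2] = IN[B3] = {a, c, d, e}
Applying B2's transfer function to that OUT value gives IN[B2] (row B2 above).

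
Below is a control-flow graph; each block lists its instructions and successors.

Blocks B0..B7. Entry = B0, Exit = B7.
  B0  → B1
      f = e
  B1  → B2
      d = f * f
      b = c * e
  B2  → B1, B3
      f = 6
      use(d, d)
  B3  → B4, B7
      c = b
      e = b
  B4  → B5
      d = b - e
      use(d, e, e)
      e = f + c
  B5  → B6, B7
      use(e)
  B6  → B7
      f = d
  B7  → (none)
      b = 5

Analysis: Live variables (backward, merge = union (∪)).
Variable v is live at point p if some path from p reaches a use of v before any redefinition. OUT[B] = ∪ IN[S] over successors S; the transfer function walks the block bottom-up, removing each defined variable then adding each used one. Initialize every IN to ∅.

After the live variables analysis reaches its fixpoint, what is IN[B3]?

Answer: {b, f}

Working:
Fixpoint table:
  B0: | IN={c, e} | OUT={c, e, f}
  B1: | IN={c, e, f} | OUT={b, c, d, e}
  B2: | IN={b, c, d, e} | OUT={b, c, e, f}
  B3: | IN={b, f} | OUT={b, c, e, f}
  B4: | IN={b, c, e, f} | OUT={d, e}
  B5: | IN={d, e} | OUT={d}
  B6: | IN={d} | OUT={}
  B7: | IN={} | OUT={}

Merge at B3: OUT[B3] = IN[B4] ⊔ IN[B7] = {b, c, e, f}
Applying B3's transfer function to that OUT value gives IN[B3] (row B3 above).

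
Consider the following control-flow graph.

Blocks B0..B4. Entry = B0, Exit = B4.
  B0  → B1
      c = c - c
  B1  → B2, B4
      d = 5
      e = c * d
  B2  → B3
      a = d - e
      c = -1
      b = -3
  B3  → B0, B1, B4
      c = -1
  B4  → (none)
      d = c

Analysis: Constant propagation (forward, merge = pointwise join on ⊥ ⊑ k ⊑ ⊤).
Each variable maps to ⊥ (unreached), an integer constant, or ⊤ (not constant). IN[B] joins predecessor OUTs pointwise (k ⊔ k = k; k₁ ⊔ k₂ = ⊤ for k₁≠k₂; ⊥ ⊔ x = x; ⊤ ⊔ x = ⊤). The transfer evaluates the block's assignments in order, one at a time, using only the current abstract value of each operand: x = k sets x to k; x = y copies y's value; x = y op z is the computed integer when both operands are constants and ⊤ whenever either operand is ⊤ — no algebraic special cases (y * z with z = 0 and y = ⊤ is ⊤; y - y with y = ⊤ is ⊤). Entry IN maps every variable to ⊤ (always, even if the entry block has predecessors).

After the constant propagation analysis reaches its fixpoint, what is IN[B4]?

Per-block solution:
  B0: | IN=(all ⊤) | OUT=(all ⊤)
  B1: | IN=(all ⊤) | OUT={d:5; rest ⊤}
  B2: | IN={d:5; rest ⊤} | OUT={b:-3, c:-1, d:5; rest ⊤}
  B3: | IN={b:-3, c:-1, d:5; rest ⊤} | OUT={b:-3, c:-1, d:5; rest ⊤}
  B4: | IN={d:5; rest ⊤} | OUT=(all ⊤)

Merge at B4: IN[B4] = OUT[B1] ⊔ OUT[B3] = {a: ⊤, b: ⊤, c: ⊤, d: 5, e: ⊤, f: ⊤}

Answer: {a: ⊤, b: ⊤, c: ⊤, d: 5, e: ⊤, f: ⊤}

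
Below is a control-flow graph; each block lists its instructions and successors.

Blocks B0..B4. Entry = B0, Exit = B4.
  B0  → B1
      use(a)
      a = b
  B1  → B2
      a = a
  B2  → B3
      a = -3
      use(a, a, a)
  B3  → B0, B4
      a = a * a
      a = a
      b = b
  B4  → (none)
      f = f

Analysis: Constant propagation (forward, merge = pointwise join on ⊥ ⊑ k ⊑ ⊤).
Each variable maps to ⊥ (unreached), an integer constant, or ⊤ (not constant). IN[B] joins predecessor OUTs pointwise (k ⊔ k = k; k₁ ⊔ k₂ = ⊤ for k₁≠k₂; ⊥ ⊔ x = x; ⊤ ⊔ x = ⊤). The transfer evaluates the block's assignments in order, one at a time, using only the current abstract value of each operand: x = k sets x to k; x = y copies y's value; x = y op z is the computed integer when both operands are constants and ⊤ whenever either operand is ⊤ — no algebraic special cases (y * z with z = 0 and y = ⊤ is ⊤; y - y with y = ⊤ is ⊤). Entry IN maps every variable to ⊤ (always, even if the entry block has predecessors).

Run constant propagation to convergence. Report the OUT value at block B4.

Converged values:
  B0: | IN=(all ⊤) | OUT=(all ⊤)
  B1: | IN=(all ⊤) | OUT=(all ⊤)
  B2: | IN=(all ⊤) | OUT={a:-3; rest ⊤}
  B3: | IN={a:-3; rest ⊤} | OUT={a:9; rest ⊤}
  B4: | IN={a:9; rest ⊤} | OUT={a:9; rest ⊤}

Merge at B4: IN[B4] = OUT[B3] = {a: 9, b: ⊤, c: ⊤, d: ⊤, e: ⊤, f: ⊤}
Applying B4's transfer function to that IN value gives OUT[B4] (row B4 above).

Answer: {a: 9, b: ⊤, c: ⊤, d: ⊤, e: ⊤, f: ⊤}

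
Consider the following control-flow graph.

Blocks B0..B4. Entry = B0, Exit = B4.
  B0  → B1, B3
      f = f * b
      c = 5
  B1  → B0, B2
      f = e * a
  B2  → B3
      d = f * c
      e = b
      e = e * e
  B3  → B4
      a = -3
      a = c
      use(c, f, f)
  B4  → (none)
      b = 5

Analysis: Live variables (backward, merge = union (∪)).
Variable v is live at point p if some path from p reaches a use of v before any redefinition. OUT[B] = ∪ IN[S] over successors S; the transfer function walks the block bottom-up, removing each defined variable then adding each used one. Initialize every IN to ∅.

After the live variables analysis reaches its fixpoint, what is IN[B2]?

Fixpoint table:
  B0: | IN={a, b, e, f} | OUT={a, b, c, e, f}
  B1: | IN={a, b, c, e} | OUT={a, b, c, e, f}
  B2: | IN={b, c, f} | OUT={c, f}
  B3: | IN={c, f} | OUT={}
  B4: | IN={} | OUT={}

Merge at B2: OUT[B2] = IN[B3] = {c, f}
Applying B2's transfer function to that OUT value gives IN[B2] (row B2 above).

Answer: {b, c, f}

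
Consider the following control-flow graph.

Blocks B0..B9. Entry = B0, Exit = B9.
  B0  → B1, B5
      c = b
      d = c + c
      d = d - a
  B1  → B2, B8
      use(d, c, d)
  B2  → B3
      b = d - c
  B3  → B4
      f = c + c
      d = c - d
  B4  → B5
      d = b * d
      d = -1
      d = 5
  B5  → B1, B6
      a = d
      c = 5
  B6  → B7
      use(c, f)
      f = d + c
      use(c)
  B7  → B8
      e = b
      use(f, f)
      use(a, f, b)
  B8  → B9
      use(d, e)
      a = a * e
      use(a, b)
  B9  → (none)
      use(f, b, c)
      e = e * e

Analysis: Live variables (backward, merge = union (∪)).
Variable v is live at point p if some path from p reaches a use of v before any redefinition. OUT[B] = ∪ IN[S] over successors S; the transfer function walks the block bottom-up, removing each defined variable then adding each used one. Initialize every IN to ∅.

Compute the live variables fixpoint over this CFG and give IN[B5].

Answer: {b, d, e, f}

Derivation:
Per-block solution:
  B0: | IN={a, b, e, f} | OUT={a, b, c, d, e, f}
  B1: | IN={a, b, c, d, e, f} | OUT={a, b, c, d, e, f}
  B2: | IN={c, d, e} | OUT={b, c, d, e}
  B3: | IN={b, c, d, e} | OUT={b, d, e, f}
  B4: | IN={b, d, e, f} | OUT={b, d, e, f}
  B5: | IN={b, d, e, f} | OUT={a, b, c, d, e, f}
  B6: | IN={a, b, c, d, f} | OUT={a, b, c, d, f}
  B7: | IN={a, b, c, d, f} | OUT={a, b, c, d, e, f}
  B8: | IN={a, b, c, d, e, f} | OUT={b, c, e, f}
  B9: | IN={b, c, e, f} | OUT={}

Merge at B5: OUT[B5] = IN[B1] ⊔ IN[B6] = {a, b, c, d, e, f}
Applying B5's transfer function to that OUT value gives IN[B5] (row B5 above).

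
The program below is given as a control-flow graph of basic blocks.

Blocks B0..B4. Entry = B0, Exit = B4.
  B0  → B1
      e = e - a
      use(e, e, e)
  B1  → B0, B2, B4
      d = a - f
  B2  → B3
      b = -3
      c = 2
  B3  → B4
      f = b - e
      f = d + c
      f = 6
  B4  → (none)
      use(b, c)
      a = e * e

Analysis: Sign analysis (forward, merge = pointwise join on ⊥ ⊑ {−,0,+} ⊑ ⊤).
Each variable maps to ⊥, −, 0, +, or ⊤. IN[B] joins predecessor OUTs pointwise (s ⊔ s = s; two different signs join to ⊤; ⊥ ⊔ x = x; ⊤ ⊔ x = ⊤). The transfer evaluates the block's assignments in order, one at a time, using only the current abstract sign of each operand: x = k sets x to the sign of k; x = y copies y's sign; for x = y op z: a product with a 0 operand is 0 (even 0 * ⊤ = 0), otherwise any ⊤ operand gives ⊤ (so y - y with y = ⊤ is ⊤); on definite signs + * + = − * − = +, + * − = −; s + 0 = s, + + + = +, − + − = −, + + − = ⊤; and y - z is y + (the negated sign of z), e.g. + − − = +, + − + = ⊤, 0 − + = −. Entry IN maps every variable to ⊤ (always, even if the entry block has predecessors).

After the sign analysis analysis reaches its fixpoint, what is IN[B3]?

Fixpoint table:
  B0:  IN=(all ⊤)  OUT=(all ⊤)
  B1:  IN=(all ⊤)  OUT=(all ⊤)
  B2:  IN=(all ⊤)  OUT={b:-, c:+; rest ⊤}
  B3:  IN={b:-, c:+; rest ⊤}  OUT={b:-, c:+, f:+; rest ⊤}
  B4:  IN=(all ⊤)  OUT=(all ⊤)

Merge at B3: IN[B3] = OUT[B2] = {a: ⊤, b: -, c: +, d: ⊤, e: ⊤, f: ⊤}

Answer: {a: ⊤, b: -, c: +, d: ⊤, e: ⊤, f: ⊤}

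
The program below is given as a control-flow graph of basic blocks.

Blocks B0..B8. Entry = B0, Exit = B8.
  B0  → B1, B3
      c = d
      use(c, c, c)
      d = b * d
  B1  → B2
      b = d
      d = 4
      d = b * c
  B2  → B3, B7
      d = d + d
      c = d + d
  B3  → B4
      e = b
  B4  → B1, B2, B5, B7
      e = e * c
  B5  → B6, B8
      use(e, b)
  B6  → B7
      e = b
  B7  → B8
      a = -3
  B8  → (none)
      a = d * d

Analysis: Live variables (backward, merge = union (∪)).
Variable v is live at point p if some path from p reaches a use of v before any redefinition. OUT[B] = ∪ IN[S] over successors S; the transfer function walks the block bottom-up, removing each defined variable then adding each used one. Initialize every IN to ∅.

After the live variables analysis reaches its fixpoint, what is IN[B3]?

Per-block solution:
  B0:   IN={b, d}   OUT={b, c, d}
  B1:   IN={c, d}   OUT={b, d}
  B2:   IN={b, d}   OUT={b, c, d}
  B3:   IN={b, c, d}   OUT={b, c, d, e}
  B4:   IN={b, c, d, e}   OUT={b, c, d, e}
  B5:   IN={b, d, e}   OUT={b, d}
  B6:   IN={b, d}   OUT={d}
  B7:   IN={d}   OUT={d}
  B8:   IN={d}   OUT={}

Merge at B3: OUT[B3] = IN[B4] = {b, c, d, e}
Applying B3's transfer function to that OUT value gives IN[B3] (row B3 above).

Answer: {b, c, d}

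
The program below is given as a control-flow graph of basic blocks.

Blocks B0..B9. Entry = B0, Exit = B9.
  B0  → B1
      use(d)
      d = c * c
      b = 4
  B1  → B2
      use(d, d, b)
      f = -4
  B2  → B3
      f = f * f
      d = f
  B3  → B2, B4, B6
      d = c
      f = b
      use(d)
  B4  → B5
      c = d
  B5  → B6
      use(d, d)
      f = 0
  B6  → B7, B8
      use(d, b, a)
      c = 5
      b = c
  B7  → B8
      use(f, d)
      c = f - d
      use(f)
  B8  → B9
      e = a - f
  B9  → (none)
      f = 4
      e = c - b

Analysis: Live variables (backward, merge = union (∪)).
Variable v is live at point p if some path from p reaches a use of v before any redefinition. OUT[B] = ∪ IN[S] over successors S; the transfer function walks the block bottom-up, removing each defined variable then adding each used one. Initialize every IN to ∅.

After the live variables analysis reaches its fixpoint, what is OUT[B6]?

Fixpoint table:
  B0: | IN={a, c, d} | OUT={a, b, c, d}
  B1: | IN={a, b, c, d} | OUT={a, b, c, f}
  B2: | IN={a, b, c, f} | OUT={a, b, c}
  B3: | IN={a, b, c} | OUT={a, b, c, d, f}
  B4: | IN={a, b, d} | OUT={a, b, d}
  B5: | IN={a, b, d} | OUT={a, b, d, f}
  B6: | IN={a, b, d, f} | OUT={a, b, c, d, f}
  B7: | IN={a, b, d, f} | OUT={a, b, c, f}
  B8: | IN={a, b, c, f} | OUT={b, c}
  B9: | IN={b, c} | OUT={}

Merge at B6: OUT[B6] = IN[B7] ⊔ IN[B8] = {a, b, c, d, f}

Answer: {a, b, c, d, f}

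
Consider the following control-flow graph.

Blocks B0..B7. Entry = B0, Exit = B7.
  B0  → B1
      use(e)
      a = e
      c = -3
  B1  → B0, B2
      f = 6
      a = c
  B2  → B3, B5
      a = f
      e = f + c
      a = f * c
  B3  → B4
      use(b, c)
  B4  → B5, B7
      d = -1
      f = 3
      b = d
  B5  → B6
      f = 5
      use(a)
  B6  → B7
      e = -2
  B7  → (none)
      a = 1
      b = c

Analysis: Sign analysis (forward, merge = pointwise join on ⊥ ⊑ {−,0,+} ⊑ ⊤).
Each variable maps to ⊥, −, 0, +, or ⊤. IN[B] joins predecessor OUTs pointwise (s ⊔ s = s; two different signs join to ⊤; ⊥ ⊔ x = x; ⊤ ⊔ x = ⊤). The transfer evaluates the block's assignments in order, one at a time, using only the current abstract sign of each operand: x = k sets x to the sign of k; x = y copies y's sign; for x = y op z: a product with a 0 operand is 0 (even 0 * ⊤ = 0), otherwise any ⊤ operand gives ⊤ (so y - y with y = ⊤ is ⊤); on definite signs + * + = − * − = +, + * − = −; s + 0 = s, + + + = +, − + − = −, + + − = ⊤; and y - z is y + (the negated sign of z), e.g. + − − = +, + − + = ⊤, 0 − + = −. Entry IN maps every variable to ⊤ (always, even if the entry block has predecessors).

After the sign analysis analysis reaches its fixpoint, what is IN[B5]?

Converged values:
  B0: | IN=(all ⊤) | OUT={c:-; rest ⊤}
  B1: | IN={c:-; rest ⊤} | OUT={a:-, c:-, f:+; rest ⊤}
  B2: | IN={a:-, c:-, f:+; rest ⊤} | OUT={a:-, c:-, f:+; rest ⊤}
  B3: | IN={a:-, c:-, f:+; rest ⊤} | OUT={a:-, c:-, f:+; rest ⊤}
  B4: | IN={a:-, c:-, f:+; rest ⊤} | OUT={a:-, b:-, c:-, d:-, f:+; rest ⊤}
  B5: | IN={a:-, c:-, f:+; rest ⊤} | OUT={a:-, c:-, f:+; rest ⊤}
  B6: | IN={a:-, c:-, f:+; rest ⊤} | OUT={a:-, c:-, e:-, f:+; rest ⊤}
  B7: | IN={a:-, c:-, f:+; rest ⊤} | OUT={a:+, b:-, c:-, f:+; rest ⊤}

Merge at B5: IN[B5] = OUT[B2] ⊔ OUT[B4] = {a: -, b: ⊤, c: -, d: ⊤, e: ⊤, f: +}

Answer: {a: -, b: ⊤, c: -, d: ⊤, e: ⊤, f: +}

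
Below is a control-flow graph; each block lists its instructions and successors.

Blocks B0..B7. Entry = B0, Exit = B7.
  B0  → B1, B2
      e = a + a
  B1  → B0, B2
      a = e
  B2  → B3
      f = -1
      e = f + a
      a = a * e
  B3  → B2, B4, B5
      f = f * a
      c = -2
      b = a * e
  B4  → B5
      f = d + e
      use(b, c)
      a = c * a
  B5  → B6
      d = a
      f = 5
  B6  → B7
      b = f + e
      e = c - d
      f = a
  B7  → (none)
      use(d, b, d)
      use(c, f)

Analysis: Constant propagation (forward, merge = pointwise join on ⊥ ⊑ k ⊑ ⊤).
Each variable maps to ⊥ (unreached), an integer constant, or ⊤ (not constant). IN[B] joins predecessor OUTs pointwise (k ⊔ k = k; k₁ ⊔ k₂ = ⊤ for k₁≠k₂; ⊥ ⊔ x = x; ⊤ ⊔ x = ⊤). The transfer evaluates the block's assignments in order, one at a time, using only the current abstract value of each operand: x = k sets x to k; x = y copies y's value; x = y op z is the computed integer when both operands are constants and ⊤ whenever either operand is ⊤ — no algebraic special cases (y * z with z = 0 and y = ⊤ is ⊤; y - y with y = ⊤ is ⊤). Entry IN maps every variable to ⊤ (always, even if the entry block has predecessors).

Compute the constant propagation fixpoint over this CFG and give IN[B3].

Answer: {a: ⊤, b: ⊤, c: ⊤, d: ⊤, e: ⊤, f: -1}

Trace:
Fixpoint table:
  B0:  IN=(all ⊤)  OUT=(all ⊤)
  B1:  IN=(all ⊤)  OUT=(all ⊤)
  B2:  IN=(all ⊤)  OUT={f:-1; rest ⊤}
  B3:  IN={f:-1; rest ⊤}  OUT={c:-2; rest ⊤}
  B4:  IN={c:-2; rest ⊤}  OUT={c:-2; rest ⊤}
  B5:  IN={c:-2; rest ⊤}  OUT={c:-2, f:5; rest ⊤}
  B6:  IN={c:-2, f:5; rest ⊤}  OUT={c:-2; rest ⊤}
  B7:  IN={c:-2; rest ⊤}  OUT={c:-2; rest ⊤}

Merge at B3: IN[B3] = OUT[B2] = {a: ⊤, b: ⊤, c: ⊤, d: ⊤, e: ⊤, f: -1}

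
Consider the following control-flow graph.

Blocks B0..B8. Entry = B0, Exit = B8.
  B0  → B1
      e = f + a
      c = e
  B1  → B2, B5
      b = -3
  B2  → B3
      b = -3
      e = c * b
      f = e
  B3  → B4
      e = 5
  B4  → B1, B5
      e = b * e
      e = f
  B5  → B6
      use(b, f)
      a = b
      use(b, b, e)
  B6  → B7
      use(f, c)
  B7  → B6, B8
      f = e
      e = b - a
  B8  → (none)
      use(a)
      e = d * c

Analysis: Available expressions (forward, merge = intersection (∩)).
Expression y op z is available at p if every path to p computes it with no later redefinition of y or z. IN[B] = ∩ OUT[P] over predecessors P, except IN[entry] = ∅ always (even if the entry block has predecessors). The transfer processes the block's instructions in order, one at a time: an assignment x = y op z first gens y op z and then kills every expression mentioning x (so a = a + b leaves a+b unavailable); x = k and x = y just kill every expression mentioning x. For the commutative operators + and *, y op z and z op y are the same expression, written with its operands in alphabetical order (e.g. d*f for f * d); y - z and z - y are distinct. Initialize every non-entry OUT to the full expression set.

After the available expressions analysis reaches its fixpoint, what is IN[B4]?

Per-block solution:
  B0: | IN={} | OUT={a+f}
  B1: | IN={} | OUT={}
  B2: | IN={} | OUT={b*c}
  B3: | IN={b*c} | OUT={b*c}
  B4: | IN={b*c} | OUT={b*c}
  B5: | IN={} | OUT={}
  B6: | IN={} | OUT={}
  B7: | IN={} | OUT={b-a}
  B8: | IN={b-a} | OUT={b-a, c*d}

Merge at B4: IN[B4] = OUT[B3] = {b*c}

Answer: {b*c}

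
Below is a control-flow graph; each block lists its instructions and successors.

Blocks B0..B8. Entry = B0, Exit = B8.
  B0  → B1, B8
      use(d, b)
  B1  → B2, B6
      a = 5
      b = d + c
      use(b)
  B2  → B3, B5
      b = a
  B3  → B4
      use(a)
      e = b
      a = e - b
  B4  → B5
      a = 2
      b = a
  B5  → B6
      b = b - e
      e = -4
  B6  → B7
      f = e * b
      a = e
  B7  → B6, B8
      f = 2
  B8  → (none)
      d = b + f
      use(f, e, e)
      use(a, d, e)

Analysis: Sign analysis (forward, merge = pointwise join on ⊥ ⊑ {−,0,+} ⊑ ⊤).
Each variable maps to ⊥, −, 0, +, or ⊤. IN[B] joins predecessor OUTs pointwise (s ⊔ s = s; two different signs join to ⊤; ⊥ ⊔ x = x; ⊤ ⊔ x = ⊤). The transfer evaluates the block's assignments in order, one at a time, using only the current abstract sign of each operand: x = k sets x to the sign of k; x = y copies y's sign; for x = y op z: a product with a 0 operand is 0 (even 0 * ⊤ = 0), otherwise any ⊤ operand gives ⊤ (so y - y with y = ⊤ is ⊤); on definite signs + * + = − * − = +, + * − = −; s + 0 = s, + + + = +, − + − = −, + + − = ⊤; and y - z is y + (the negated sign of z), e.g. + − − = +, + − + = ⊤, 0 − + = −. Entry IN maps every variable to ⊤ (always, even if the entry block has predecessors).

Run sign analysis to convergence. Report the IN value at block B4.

Per-block solution:
  B0:  IN=(all ⊤)  OUT=(all ⊤)
  B1:  IN=(all ⊤)  OUT={a:+; rest ⊤}
  B2:  IN={a:+; rest ⊤}  OUT={a:+, b:+; rest ⊤}
  B3:  IN={a:+, b:+; rest ⊤}  OUT={b:+, e:+; rest ⊤}
  B4:  IN={b:+, e:+; rest ⊤}  OUT={a:+, b:+, e:+; rest ⊤}
  B5:  IN={a:+, b:+; rest ⊤}  OUT={a:+, e:-; rest ⊤}
  B6:  IN=(all ⊤)  OUT=(all ⊤)
  B7:  IN=(all ⊤)  OUT={f:+; rest ⊤}
  B8:  IN=(all ⊤)  OUT=(all ⊤)

Merge at B4: IN[B4] = OUT[B3] = {a: ⊤, b: +, c: ⊤, d: ⊤, e: +, f: ⊤}

Answer: {a: ⊤, b: +, c: ⊤, d: ⊤, e: +, f: ⊤}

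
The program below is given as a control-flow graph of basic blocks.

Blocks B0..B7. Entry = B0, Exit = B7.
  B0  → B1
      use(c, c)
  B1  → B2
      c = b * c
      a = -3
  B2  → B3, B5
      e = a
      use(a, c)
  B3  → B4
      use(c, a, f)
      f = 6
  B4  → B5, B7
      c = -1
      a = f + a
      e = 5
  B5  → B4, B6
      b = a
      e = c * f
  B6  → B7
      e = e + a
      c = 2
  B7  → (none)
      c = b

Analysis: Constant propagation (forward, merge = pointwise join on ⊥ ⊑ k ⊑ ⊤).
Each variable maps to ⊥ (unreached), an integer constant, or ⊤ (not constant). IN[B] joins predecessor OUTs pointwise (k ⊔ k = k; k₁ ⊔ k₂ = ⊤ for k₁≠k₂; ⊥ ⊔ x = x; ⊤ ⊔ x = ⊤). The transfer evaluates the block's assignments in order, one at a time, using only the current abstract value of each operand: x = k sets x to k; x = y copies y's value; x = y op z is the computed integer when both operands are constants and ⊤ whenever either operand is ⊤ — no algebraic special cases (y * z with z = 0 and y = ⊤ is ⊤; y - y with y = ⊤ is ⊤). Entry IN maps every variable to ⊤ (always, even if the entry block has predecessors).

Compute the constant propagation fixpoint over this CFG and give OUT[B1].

Fixpoint table:
  B0:   IN=(all ⊤)   OUT=(all ⊤)
  B1:   IN=(all ⊤)   OUT={a:-3; rest ⊤}
  B2:   IN={a:-3; rest ⊤}   OUT={a:-3, e:-3; rest ⊤}
  B3:   IN={a:-3, e:-3; rest ⊤}   OUT={a:-3, e:-3, f:6; rest ⊤}
  B4:   IN=(all ⊤)   OUT={c:-1, e:5; rest ⊤}
  B5:   IN=(all ⊤)   OUT=(all ⊤)
  B6:   IN=(all ⊤)   OUT={c:2; rest ⊤}
  B7:   IN=(all ⊤)   OUT=(all ⊤)

Merge at B1: IN[B1] = OUT[B0] = {a: ⊤, b: ⊤, c: ⊤, d: ⊤, e: ⊤, f: ⊤}
Applying B1's transfer function to that IN value gives OUT[B1] (row B1 above).

Answer: {a: -3, b: ⊤, c: ⊤, d: ⊤, e: ⊤, f: ⊤}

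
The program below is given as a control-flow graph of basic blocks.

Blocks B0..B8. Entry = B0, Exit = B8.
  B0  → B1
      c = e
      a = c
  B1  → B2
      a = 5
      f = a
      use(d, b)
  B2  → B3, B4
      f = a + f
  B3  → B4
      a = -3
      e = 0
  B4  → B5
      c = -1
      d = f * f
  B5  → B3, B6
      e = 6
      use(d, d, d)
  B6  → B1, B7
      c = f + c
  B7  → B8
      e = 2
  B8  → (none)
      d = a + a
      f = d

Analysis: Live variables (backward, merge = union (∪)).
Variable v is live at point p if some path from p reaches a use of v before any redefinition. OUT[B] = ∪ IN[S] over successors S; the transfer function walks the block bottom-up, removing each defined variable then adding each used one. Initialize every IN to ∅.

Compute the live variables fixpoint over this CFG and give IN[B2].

Per-block solution:
  B0: | IN={b, d, e} | OUT={b, d}
  B1: | IN={b, d} | OUT={a, b, f}
  B2: | IN={a, b, f} | OUT={a, b, f}
  B3: | IN={b, f} | OUT={a, b, f}
  B4: | IN={a, b, f} | OUT={a, b, c, d, f}
  B5: | IN={a, b, c, d, f} | OUT={a, b, c, d, f}
  B6: | IN={a, b, c, d, f} | OUT={a, b, d}
  B7: | IN={a} | OUT={a}
  B8: | IN={a} | OUT={}

Merge at B2: OUT[B2] = IN[B3] ⊔ IN[B4] = {a, b, f}
Applying B2's transfer function to that OUT value gives IN[B2] (row B2 above).

Answer: {a, b, f}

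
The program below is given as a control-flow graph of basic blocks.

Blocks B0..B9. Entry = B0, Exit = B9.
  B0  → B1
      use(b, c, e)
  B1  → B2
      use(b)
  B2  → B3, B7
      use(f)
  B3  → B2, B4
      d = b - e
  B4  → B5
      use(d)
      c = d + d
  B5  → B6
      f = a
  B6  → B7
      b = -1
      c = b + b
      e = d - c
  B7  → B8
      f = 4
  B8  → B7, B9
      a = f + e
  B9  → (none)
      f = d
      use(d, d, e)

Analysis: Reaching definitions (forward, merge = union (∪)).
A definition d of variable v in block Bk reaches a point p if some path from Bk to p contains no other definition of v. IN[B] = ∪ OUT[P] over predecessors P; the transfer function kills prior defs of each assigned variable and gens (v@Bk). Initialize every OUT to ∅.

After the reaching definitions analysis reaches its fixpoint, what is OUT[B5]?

Answer: {c@B4, d@B3, f@B5}

Trace:
Per-block solution:
  B0:   IN={}   OUT={}
  B1:   IN={}   OUT={}
  B2:   IN={d@B3}   OUT={d@B3}
  B3:   IN={d@B3}   OUT={d@B3}
  B4:   IN={d@B3}   OUT={c@B4, d@B3}
  B5:   IN={c@B4, d@B3}   OUT={c@B4, d@B3, f@B5}
  B6:   IN={c@B4, d@B3, f@B5}   OUT={b@B6, c@B6, d@B3, e@B6, f@B5}
  B7:   IN={a@B8, b@B6, c@B6, d@B3, e@B6, f@B5, f@B7}   OUT={a@B8, b@B6, c@B6, d@B3, e@B6, f@B7}
  B8:   IN={a@B8, b@B6, c@B6, d@B3, e@B6, f@B7}   OUT={a@B8, b@B6, c@B6, d@B3, e@B6, f@B7}
  B9:   IN={a@B8, b@B6, c@B6, d@B3, e@B6, f@B7}   OUT={a@B8, b@B6, c@B6, d@B3, e@B6, f@B9}

Merge at B5: IN[B5] = OUT[B4] = {c@B4, d@B3}
Applying B5's transfer function to that IN value gives OUT[B5] (row B5 above).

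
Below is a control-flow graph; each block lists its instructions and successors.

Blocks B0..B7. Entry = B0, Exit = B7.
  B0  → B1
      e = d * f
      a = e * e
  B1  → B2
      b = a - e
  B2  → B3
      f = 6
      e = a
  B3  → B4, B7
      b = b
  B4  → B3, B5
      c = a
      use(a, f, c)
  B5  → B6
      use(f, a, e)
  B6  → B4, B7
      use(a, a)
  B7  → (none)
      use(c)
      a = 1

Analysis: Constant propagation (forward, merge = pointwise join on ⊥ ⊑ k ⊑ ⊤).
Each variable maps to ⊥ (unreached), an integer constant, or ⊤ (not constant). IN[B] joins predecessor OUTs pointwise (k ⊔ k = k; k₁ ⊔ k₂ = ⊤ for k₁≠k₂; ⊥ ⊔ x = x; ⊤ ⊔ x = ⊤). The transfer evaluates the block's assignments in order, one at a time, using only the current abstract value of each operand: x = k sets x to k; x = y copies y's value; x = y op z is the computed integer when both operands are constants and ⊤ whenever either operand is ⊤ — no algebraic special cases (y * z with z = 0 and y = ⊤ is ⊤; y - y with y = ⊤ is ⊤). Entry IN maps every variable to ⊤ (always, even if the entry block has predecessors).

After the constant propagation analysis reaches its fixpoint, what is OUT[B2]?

Per-block solution:
  B0: | IN=(all ⊤) | OUT=(all ⊤)
  B1: | IN=(all ⊤) | OUT=(all ⊤)
  B2: | IN=(all ⊤) | OUT={f:6; rest ⊤}
  B3: | IN={f:6; rest ⊤} | OUT={f:6; rest ⊤}
  B4: | IN={f:6; rest ⊤} | OUT={f:6; rest ⊤}
  B5: | IN={f:6; rest ⊤} | OUT={f:6; rest ⊤}
  B6: | IN={f:6; rest ⊤} | OUT={f:6; rest ⊤}
  B7: | IN={f:6; rest ⊤} | OUT={a:1, f:6; rest ⊤}

Merge at B2: IN[B2] = OUT[B1] = {a: ⊤, b: ⊤, c: ⊤, d: ⊤, e: ⊤, f: ⊤}
Applying B2's transfer function to that IN value gives OUT[B2] (row B2 above).

Answer: {a: ⊤, b: ⊤, c: ⊤, d: ⊤, e: ⊤, f: 6}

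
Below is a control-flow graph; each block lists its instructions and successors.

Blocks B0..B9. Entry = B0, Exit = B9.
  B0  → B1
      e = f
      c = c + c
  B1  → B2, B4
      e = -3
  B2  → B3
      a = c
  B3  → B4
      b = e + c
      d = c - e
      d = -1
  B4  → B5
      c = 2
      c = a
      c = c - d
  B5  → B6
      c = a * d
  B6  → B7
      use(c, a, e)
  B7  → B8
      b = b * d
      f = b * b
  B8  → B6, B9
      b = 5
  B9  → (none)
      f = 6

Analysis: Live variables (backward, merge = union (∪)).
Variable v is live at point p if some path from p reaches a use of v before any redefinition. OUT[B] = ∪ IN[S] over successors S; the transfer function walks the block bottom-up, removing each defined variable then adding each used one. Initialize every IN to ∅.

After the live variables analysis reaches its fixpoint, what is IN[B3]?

Fixpoint table:
  B0:  IN={a, b, c, d, f}  OUT={a, b, c, d}
  B1:  IN={a, b, c, d}  OUT={a, b, c, d, e}
  B2:  IN={c, e}  OUT={a, c, e}
  B3:  IN={a, c, e}  OUT={a, b, d, e}
  B4:  IN={a, b, d, e}  OUT={a, b, d, e}
  B5:  IN={a, b, d, e}  OUT={a, b, c, d, e}
  B6:  IN={a, b, c, d, e}  OUT={a, b, c, d, e}
  B7:  IN={a, b, c, d, e}  OUT={a, c, d, e}
  B8:  IN={a, c, d, e}  OUT={a, b, c, d, e}
  B9:  IN={}  OUT={}

Merge at B3: OUT[B3] = IN[B4] = {a, b, d, e}
Applying B3's transfer function to that OUT value gives IN[B3] (row B3 above).

Answer: {a, c, e}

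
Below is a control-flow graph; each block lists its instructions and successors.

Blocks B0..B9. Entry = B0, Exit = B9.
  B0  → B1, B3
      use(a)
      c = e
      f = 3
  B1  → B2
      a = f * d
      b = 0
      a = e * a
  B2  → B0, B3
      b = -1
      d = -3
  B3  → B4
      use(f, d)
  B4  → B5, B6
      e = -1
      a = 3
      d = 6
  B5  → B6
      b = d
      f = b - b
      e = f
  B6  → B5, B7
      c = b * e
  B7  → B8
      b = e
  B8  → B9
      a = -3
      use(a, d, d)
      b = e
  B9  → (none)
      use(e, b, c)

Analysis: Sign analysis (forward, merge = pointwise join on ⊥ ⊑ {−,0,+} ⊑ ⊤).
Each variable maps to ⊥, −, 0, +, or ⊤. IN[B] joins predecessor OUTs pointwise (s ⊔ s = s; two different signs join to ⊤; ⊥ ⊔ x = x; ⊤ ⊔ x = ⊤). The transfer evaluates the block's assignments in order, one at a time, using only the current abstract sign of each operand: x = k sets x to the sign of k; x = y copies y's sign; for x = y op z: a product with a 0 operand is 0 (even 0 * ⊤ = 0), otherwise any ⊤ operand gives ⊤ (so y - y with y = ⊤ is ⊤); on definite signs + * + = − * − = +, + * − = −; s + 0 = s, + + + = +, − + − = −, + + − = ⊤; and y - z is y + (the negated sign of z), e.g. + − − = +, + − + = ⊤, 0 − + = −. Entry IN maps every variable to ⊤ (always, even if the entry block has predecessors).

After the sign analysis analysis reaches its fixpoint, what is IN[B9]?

Answer: {a: -, b: ⊤, c: ⊤, d: +, e: ⊤, f: ⊤}

Derivation:
Per-block solution:
  B0:   IN=(all ⊤)   OUT={f:+; rest ⊤}
  B1:   IN={f:+; rest ⊤}   OUT={b:0, f:+; rest ⊤}
  B2:   IN={b:0, f:+; rest ⊤}   OUT={b:-, d:-, f:+; rest ⊤}
  B3:   IN={f:+; rest ⊤}   OUT={f:+; rest ⊤}
  B4:   IN={f:+; rest ⊤}   OUT={a:+, d:+, e:-, f:+; rest ⊤}
  B5:   IN={a:+, d:+; rest ⊤}   OUT={a:+, b:+, d:+; rest ⊤}
  B6:   IN={a:+, d:+; rest ⊤}   OUT={a:+, d:+; rest ⊤}
  B7:   IN={a:+, d:+; rest ⊤}   OUT={a:+, d:+; rest ⊤}
  B8:   IN={a:+, d:+; rest ⊤}   OUT={a:-, d:+; rest ⊤}
  B9:   IN={a:-, d:+; rest ⊤}   OUT={a:-, d:+; rest ⊤}

Merge at B9: IN[B9] = OUT[B8] = {a: -, b: ⊤, c: ⊤, d: +, e: ⊤, f: ⊤}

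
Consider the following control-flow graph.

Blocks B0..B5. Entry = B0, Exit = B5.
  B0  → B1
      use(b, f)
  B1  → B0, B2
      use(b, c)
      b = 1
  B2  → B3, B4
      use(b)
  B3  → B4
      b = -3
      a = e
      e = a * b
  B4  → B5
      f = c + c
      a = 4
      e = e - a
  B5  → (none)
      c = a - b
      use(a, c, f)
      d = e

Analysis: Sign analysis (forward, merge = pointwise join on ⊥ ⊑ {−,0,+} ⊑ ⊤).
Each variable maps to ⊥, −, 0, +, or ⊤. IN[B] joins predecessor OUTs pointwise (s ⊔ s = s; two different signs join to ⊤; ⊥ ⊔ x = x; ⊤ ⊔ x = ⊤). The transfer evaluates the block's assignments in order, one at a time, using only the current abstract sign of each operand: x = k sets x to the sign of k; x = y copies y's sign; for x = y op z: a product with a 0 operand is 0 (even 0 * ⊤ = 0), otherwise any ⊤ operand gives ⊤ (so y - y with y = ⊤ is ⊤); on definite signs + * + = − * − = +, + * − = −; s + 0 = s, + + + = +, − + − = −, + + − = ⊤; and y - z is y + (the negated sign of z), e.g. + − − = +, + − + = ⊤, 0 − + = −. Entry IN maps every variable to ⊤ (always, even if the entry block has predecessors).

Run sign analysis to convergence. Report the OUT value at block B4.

Fixpoint table:
  B0:  IN=(all ⊤)  OUT=(all ⊤)
  B1:  IN=(all ⊤)  OUT={b:+; rest ⊤}
  B2:  IN={b:+; rest ⊤}  OUT={b:+; rest ⊤}
  B3:  IN={b:+; rest ⊤}  OUT={b:-; rest ⊤}
  B4:  IN=(all ⊤)  OUT={a:+; rest ⊤}
  B5:  IN={a:+; rest ⊤}  OUT={a:+; rest ⊤}

Merge at B4: IN[B4] = OUT[B2] ⊔ OUT[B3] = {a: ⊤, b: ⊤, c: ⊤, d: ⊤, e: ⊤, f: ⊤}
Applying B4's transfer function to that IN value gives OUT[B4] (row B4 above).

Answer: {a: +, b: ⊤, c: ⊤, d: ⊤, e: ⊤, f: ⊤}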